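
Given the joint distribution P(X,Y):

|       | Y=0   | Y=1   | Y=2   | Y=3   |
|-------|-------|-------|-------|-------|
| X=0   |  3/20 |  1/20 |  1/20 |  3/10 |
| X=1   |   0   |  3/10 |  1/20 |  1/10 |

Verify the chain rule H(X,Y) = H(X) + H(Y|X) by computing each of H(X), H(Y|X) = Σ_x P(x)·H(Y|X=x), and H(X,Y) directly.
H(X) = 0.9928 bits, H(Y|X) = 1.4404 bits, H(X,Y) = 2.4332 bits

Marginal of X (row sums):
  P(X=0) = 3/20 + 1/20 + 1/20 + 3/10 = 11/20
  P(X=1) = 0 + 3/10 + 1/20 + 1/10 = 9/20
H(X) = -[(11/20)·log₂(11/20) + (9/20)·log₂(9/20)]
  = 0.4744 + 0.5184 = 0.9928 bits

H(Y|X) = Σ_x P(x)·H(Y|X=x):
  X=0: P(X=0) = 11/20, P(Y|X=0) = (3/11, 1/11, 1/11, 6/11) → H(Y|X=0) = 1.6172
  X=1: P(X=1) = 9/20, P(Y|X=1) = (0, 2/3, 1/9, 2/9) → H(Y|X=1) = 1.2244
H(Y|X) = (11/20)·1.6172 + (9/20)·1.2244 = 1.4404 bits

H(X,Y) = -Σ_{x,y} P(x,y) log₂ P(x,y). Per-cell terms -P(x,y)·log₂P(x,y):
  X=0: 0.4105, 0.2161, 0.2161, 0.5211
  X=1: 0.0000, 0.5211, 0.2161, 0.3322
  (cells with P = 0 contribute 0)
Sum of the 8 terms: H(X,Y) = 2.4332 bits

Chain rule check:
  H(X) + H(Y|X) = 0.9928 + 1.4404 = 2.4332 bits
  H(X,Y) = 2.4332 bits
✓ Chain rule verified.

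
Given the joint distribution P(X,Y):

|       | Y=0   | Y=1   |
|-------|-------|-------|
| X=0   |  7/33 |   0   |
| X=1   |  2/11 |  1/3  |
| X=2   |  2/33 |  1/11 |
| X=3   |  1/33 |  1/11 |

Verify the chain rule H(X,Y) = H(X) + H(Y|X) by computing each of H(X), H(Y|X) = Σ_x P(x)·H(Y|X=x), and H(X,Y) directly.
H(X) = 1.7490 bits, H(Y|X) = 0.7280 bits, H(X,Y) = 2.4770 bits

Marginal of X (row sums):
  P(X=0) = 7/33 + 0 = 7/33
  P(X=1) = 2/11 + 1/3 = 17/33
  P(X=2) = 2/33 + 1/11 = 5/33
  P(X=3) = 1/33 + 1/11 = 4/33
H(X) = -[(7/33)·log₂(7/33) + (17/33)·log₂(17/33) + (5/33)·log₂(5/33) + (4/33)·log₂(4/33)]
  = 0.4745 + 0.4930 + 0.4125 + 0.3690 = 1.7490 bits

H(Y|X) = Σ_x P(x)·H(Y|X=x):
  X=0: P(X=0) = 7/33, P(Y|X=0) = (1, 0) → H(Y|X=0) = 0.0000
  X=1: P(X=1) = 17/33, P(Y|X=1) = (6/17, 11/17) → H(Y|X=1) = 0.9367
  X=2: P(X=2) = 5/33, P(Y|X=2) = (2/5, 3/5) → H(Y|X=2) = 0.9710
  X=3: P(X=3) = 4/33, P(Y|X=3) = (1/4, 3/4) → H(Y|X=3) = 0.8113
H(Y|X) = (7/33)·0.0000 + (17/33)·0.9367 + (5/33)·0.9710 + (4/33)·0.8113 = 0.7280 bits

H(X,Y) = -Σ_{x,y} P(x,y) log₂ P(x,y). Per-cell terms -P(x,y)·log₂P(x,y):
  X=0: 0.4745, 0.0000
  X=1: 0.4472, 0.5283
  X=2: 0.2451, 0.3145
  X=3: 0.1529, 0.3145
  (cells with P = 0 contribute 0)
Sum of the 8 terms: H(X,Y) = 2.4770 bits

Chain rule check:
  H(X) + H(Y|X) = 1.7490 + 0.7280 = 2.4770 bits
  H(X,Y) = 2.4770 bits
✓ Chain rule verified.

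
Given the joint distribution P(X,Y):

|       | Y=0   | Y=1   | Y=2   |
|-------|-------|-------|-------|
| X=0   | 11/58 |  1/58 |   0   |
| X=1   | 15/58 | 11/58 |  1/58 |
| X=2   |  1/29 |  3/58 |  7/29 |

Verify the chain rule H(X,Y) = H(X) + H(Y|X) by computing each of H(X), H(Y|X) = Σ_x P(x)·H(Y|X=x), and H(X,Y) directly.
H(X) = 1.5112 bits, H(Y|X) = 0.9887 bits, H(X,Y) = 2.4999 bits

Marginal of X (row sums):
  P(X=0) = 11/58 + 1/58 + 0 = 6/29
  P(X=1) = 15/58 + 11/58 + 1/58 = 27/58
  P(X=2) = 1/29 + 3/58 + 7/29 = 19/58
H(X) = -[(6/29)·log₂(6/29) + (27/58)·log₂(27/58) + (19/58)·log₂(19/58)]
  = 0.4703 + 0.5135 + 0.5274 = 1.5112 bits

H(Y|X) = Σ_x P(x)·H(Y|X=x):
  X=0: P(X=0) = 6/29, P(Y|X=0) = (11/12, 1/12, 0) → H(Y|X=0) = 0.4138
  X=1: P(X=1) = 27/58, P(Y|X=1) = (5/9, 11/27, 1/27) → H(Y|X=1) = 1.1750
  X=2: P(X=2) = 19/58, P(Y|X=2) = (2/19, 3/19, 14/19) → H(Y|X=2) = 1.0870
H(Y|X) = (6/29)·0.4138 + (27/58)·1.1750 + (19/58)·1.0870 = 0.9887 bits

H(X,Y) = -Σ_{x,y} P(x,y) log₂ P(x,y). Per-cell terms -P(x,y)·log₂P(x,y):
  X=0: 0.4549, 0.1010, 0.0000
  X=1: 0.5046, 0.4549, 0.1010
  X=2: 0.1675, 0.2210, 0.4950
  (cells with P = 0 contribute 0)
Sum of the 9 terms: H(X,Y) = 2.4999 bits

Chain rule check:
  H(X) + H(Y|X) = 1.5112 + 0.9887 = 2.4999 bits
  H(X,Y) = 2.4999 bits
✓ Chain rule verified.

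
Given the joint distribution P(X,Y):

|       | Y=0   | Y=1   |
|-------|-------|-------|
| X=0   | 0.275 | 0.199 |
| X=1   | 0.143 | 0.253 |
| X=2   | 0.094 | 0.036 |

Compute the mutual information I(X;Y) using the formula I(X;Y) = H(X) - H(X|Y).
0.0501 bits

I(X;Y) = H(X) - H(X|Y)

Marginal of X (row sums):
  P(X=0) = 0.275 + 0.199 = 0.474
  P(X=1) = 0.143 + 0.253 = 0.396
  P(X=2) = 0.094 + 0.036 = 0.130
H(X) = -[0.474·log₂(0.474) + 0.396·log₂(0.396) + 0.130·log₂(0.130)]
  = 0.51052 + 0.52923 + 0.38264 = 1.4224 bits

Marginal of Y (column sums):
  P(Y=0) = 0.275 + 0.143 + 0.094 = 0.512
  P(Y=1) = 0.199 + 0.253 + 0.036 = 0.488
H(X|Y) = Σ_y P(y)·H(X|Y=y):
  Y=0: P(Y=0) = 0.512, P(X|Y=0) = (275/512, 143/512, 47/256) → H(X|Y=0) = 1.44454
  Y=1: P(Y=1) = 0.488, P(X|Y=1) = (199/488, 253/488, 9/122) → H(X|Y=1) = 1.29651
H(X|Y) = 0.512·1.44454 + 0.488·1.29651 = 1.3723 bits

I(X;Y) = H(X) - H(X|Y) = 1.4224 - 1.3723 = 0.0501 bits

Cross-check via I(X;Y) = H(X) + H(Y) - H(X,Y): computing H(Y) from the column sums and H(X,Y) from the 6 cells in the same way gives H(Y) = 0.9996 bits and H(X,Y) = 2.3719 bits, so
I(X;Y) = 1.4224 + 0.9996 - 2.3719 = 0.0501 bits ✓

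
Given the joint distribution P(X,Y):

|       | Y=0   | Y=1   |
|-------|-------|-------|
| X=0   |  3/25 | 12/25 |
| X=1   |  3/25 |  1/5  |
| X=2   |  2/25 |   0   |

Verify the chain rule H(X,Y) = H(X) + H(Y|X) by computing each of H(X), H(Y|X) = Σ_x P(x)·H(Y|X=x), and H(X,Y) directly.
H(X) = 1.2597 bits, H(Y|X) = 0.7386 bits, H(X,Y) = 1.9983 bits

Marginal of X (row sums):
  P(X=0) = 3/25 + 12/25 = 3/5
  P(X=1) = 3/25 + 1/5 = 8/25
  P(X=2) = 2/25 + 0 = 2/25
H(X) = -[(3/5)·log₂(3/5) + (8/25)·log₂(8/25) + (2/25)·log₂(2/25)]
  = 0.44218 + 0.52603 + 0.29151 = 1.2597 bits

H(Y|X) = Σ_x P(x)·H(Y|X=x):
  X=0: P(X=0) = 3/5, P(Y|X=0) = (1/5, 4/5) → H(Y|X=0) = 0.72193
  X=1: P(X=1) = 8/25, P(Y|X=1) = (3/8, 5/8) → H(Y|X=1) = 0.95443
  X=2: P(X=2) = 2/25, P(Y|X=2) = (1, 0) → H(Y|X=2) = 0.00000
H(Y|X) = (3/5)·0.72193 + (8/25)·0.95443 + (2/25)·0.00000 = 0.7386 bits

H(X,Y) = -Σ_{x,y} P(x,y) log₂ P(x,y). Per-cell terms -P(x,y)·log₂P(x,y):
  X=0: 0.36707, 0.50827
  X=1: 0.36707, 0.46439
  X=2: 0.29151, 0.00000
  (cells with P = 0 contribute 0)
Sum of the 6 terms: H(X,Y) = 1.9983 bits

Chain rule check:
  H(X) + H(Y|X) = 1.2597 + 0.7386 = 1.9983 bits
  H(X,Y) = 1.9983 bits
✓ Chain rule verified.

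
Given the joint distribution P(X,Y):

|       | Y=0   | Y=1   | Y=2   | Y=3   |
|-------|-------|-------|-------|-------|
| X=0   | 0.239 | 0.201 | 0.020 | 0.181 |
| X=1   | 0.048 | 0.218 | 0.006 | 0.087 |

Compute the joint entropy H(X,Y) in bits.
2.5581 bits

H(X,Y) = -Σ_{x,y} P(x,y) log₂ P(x,y). Per-cell terms -P(x,y)·log₂P(x,y):
  X=0: 0.49352, 0.46526, 0.11288, 0.44633
  X=1: 0.21028, 0.47908, 0.04428, 0.30649
Sum of the 8 terms: H(X,Y) = 2.5581 bits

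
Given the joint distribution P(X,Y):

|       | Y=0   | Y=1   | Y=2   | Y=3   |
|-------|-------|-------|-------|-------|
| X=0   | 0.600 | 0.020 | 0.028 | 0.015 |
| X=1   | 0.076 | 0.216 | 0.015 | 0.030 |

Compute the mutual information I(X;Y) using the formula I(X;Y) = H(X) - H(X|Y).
0.3988 bits

I(X;Y) = H(X) - H(X|Y)

Marginal of X (row sums):
  P(X=0) = 0.600 + 0.020 + 0.028 + 0.015 = 0.663
  P(X=1) = 0.076 + 0.216 + 0.015 + 0.030 = 0.337
H(X) = -[0.663·log₂(0.663) + 0.337·log₂(0.337)]
  = 0.3931 + 0.5288 = 0.9219 bits

Marginal of Y (column sums):
  P(Y=0) = 0.600 + 0.076 = 0.676
  P(Y=1) = 0.020 + 0.216 = 0.236
  P(Y=2) = 0.028 + 0.015 = 0.043
  P(Y=3) = 0.015 + 0.030 = 0.045
H(X|Y) = Σ_y P(y)·H(X|Y=y):
  Y=0: P(Y=0) = 0.676, P(X|Y=0) = (150/169, 19/169) → H(X|Y=0) = 0.5072
  Y=1: P(Y=1) = 0.236, P(X|Y=1) = (5/59, 54/59) → H(X|Y=1) = 0.4187
  Y=2: P(Y=2) = 0.043, P(X|Y=2) = (28/43, 15/43) → H(X|Y=2) = 0.9330
  Y=3: P(Y=3) = 0.045, P(X|Y=3) = (1/3, 2/3) → H(X|Y=3) = 0.9183
H(X|Y) = 0.676·0.5072 + 0.236·0.4187 + 0.043·0.9330 + 0.045·0.9183 = 0.5231 bits

I(X;Y) = H(X) - H(X|Y) = 0.9219 - 0.5231 = 0.3988 bits

Cross-check via I(X;Y) = H(X) + H(Y) - H(X,Y): computing H(Y) from the column sums and H(X,Y) from the 8 cells in the same way gives H(Y) = 1.2700 bits and H(X,Y) = 1.7931 bits, so
I(X;Y) = 0.9219 + 1.2700 - 1.7931 = 0.3988 bits ✓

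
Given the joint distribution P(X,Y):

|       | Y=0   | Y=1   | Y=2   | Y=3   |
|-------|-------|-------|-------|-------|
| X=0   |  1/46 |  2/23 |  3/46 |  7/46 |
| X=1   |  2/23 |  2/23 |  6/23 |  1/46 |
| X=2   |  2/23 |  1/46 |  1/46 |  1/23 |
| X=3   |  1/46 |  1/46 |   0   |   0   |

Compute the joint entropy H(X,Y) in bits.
3.3187 bits

H(X,Y) = -Σ_{x,y} P(x,y) log₂ P(x,y). Per-cell terms -P(x,y)·log₂P(x,y):
  X=0: 0.12008, 0.30640, 0.25687, 0.41334
  X=1: 0.30640, 0.30640, 0.50572, 0.12008
  X=2: 0.30640, 0.12008, 0.12008, 0.19668
  X=3: 0.12008, 0.12008, 0.00000, 0.00000
  (cells with P = 0 contribute 0)
Sum of the 16 terms: H(X,Y) = 3.3187 bits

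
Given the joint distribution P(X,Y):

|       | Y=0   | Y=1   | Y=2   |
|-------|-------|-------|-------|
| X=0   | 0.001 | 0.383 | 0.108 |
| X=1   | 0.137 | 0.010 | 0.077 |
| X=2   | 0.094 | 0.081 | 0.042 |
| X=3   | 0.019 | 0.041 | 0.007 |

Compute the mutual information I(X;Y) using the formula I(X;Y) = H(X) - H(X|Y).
0.4251 bits

I(X;Y) = H(X) - H(X|Y)

Marginal of X (row sums):
  P(X=0) = 0.001 + 0.383 + 0.108 = 0.492
  P(X=1) = 0.137 + 0.010 + 0.077 = 0.224
  P(X=2) = 0.094 + 0.081 + 0.042 = 0.217
  P(X=3) = 0.019 + 0.041 + 0.007 = 0.067
H(X) = -[0.492·log₂(0.492) + 0.224·log₂(0.224) + 0.217·log₂(0.217) + 0.067·log₂(0.067)]
  = 0.5034 + 0.4835 + 0.4783 + 0.2613 = 1.7265 bits

Marginal of Y (column sums):
  P(Y=0) = 0.001 + 0.137 + 0.094 + 0.019 = 0.251
  P(Y=1) = 0.383 + 0.010 + 0.081 + 0.041 = 0.515
  P(Y=2) = 0.108 + 0.077 + 0.042 + 0.007 = 0.234
H(X|Y) = Σ_y P(y)·H(X|Y=y):
  Y=0: P(Y=0) = 0.251, P(X|Y=0) = (1/251, 137/251, 94/251, 19/251) → H(X|Y=0) = 1.3211
  Y=1: P(Y=1) = 0.515, P(X|Y=1) = (383/515, 2/103, 81/515, 41/515) → H(X|Y=1) = 1.1385
  Y=2: P(Y=2) = 0.234, P(X|Y=2) = (6/13, 77/234, 7/39, 7/234) → H(X|Y=2) = 1.6387
H(X|Y) = 0.251·1.3211 + 0.515·1.1385 + 0.234·1.6387 = 1.3014 bits

I(X;Y) = H(X) - H(X|Y) = 1.7265 - 1.3014 = 0.4251 bits

Cross-check via I(X;Y) = H(X) + H(Y) - H(X,Y): computing H(Y) from the column sums and H(X,Y) from the 12 cells in the same way gives H(Y) = 1.4839 bits and H(X,Y) = 2.7853 bits, so
I(X;Y) = 1.7265 + 1.4839 - 2.7853 = 0.4251 bits ✓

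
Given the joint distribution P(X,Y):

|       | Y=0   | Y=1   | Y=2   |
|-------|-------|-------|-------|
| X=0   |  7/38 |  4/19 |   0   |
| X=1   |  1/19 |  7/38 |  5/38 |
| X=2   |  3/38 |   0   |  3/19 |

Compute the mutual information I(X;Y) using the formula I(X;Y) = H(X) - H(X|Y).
0.4338 bits

I(X;Y) = H(X) - H(X|Y)

Marginal of X (row sums):
  P(X=0) = 7/38 + 4/19 + 0 = 15/38
  P(X=1) = 1/19 + 7/38 + 5/38 = 7/19
  P(X=2) = 3/38 + 0 + 3/19 = 9/38
H(X) = -[(15/38)·log₂(15/38) + (7/19)·log₂(7/19) + (9/38)·log₂(9/38)]
  = 0.529357 + 0.530737 + 0.492158 = 1.552252 bits

Marginal of Y (column sums):
  P(Y=0) = 7/38 + 1/19 + 3/38 = 6/19
  P(Y=1) = 4/19 + 7/38 + 0 = 15/38
  P(Y=2) = 0 + 5/38 + 3/19 = 11/38
H(X|Y) = Σ_y P(y)·H(X|Y=y):
  Y=0: P(Y=0) = 6/19, P(X|Y=0) = (7/12, 1/6, 1/4) → H(X|Y=0) = 1.384432
  Y=1: P(Y=1) = 15/38, P(X|Y=1) = (8/15, 7/15, 0) → H(X|Y=1) = 0.996792
  Y=2: P(Y=2) = 11/38, P(X|Y=2) = (0, 5/11, 6/11) → H(X|Y=2) = 0.994030
H(X|Y) = (6/19)·1.384432 + (15/38)·0.996792 + (11/38)·0.994030 = 1.118405 bits

I(X;Y) = H(X) - H(X|Y) = 1.552252 - 1.118405 = 0.4338 bits

Cross-check via I(X;Y) = H(X) + H(Y) - H(X,Y): computing H(Y) from the column sums and H(X,Y) from the 9 cells in the same way gives H(Y) = 1.572226 bits and H(X,Y) = 2.690631 bits, so
I(X;Y) = 1.552252 + 1.572226 - 2.690631 = 0.4338 bits ✓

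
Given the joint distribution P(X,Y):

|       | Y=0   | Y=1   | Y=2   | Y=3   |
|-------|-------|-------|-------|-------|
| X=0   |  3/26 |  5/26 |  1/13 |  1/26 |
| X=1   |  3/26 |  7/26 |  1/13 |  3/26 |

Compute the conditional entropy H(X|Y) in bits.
0.9617 bits

H(X|Y) = H(X,Y) - H(Y)

H(X,Y) = -Σ_{x,y} P(x,y) log₂ P(x,y). Per-cell terms -P(x,y)·log₂P(x,y):
  X=0: 0.35948, 0.45741, 0.28465, 0.18079
  X=1: 0.35948, 0.50968, 0.28465, 0.35948
Sum of the 8 terms: H(X,Y) = 2.7956 bits

Marginal of Y (column sums):
  P(Y=0) = 3/26 + 3/26 = 3/13
  P(Y=1) = 5/26 + 7/26 = 6/13
  P(Y=2) = 1/13 + 1/13 = 2/13
  P(Y=3) = 1/26 + 3/26 = 2/13
H(Y) = -[(3/13)·log₂(3/13) + (6/13)·log₂(6/13) + (2/13)·log₂(2/13) + (2/13)·log₂(2/13)]
  = 0.48819 + 0.51484 + 0.41545 + 0.41545 = 1.8339 bits

H(X|Y) = H(X,Y) - H(Y) = 2.7956 - 1.8339 = 0.9617 bits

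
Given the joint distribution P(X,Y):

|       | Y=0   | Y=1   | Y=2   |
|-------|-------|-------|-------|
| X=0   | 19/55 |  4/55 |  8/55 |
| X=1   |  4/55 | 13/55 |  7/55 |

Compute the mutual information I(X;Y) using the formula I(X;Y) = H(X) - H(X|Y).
0.1944 bits

I(X;Y) = H(X) - H(X|Y)

Marginal of X (row sums):
  P(X=0) = 19/55 + 4/55 + 8/55 = 31/55
  P(X=1) = 4/55 + 13/55 + 7/55 = 24/55
H(X) = -[(31/55)·log₂(31/55) + (24/55)·log₂(24/55)]
  = 0.4662 + 0.5221 = 0.9883 bits

Marginal of Y (column sums):
  P(Y=0) = 19/55 + 4/55 = 23/55
  P(Y=1) = 4/55 + 13/55 = 17/55
  P(Y=2) = 8/55 + 7/55 = 3/11
H(X|Y) = Σ_y P(y)·H(X|Y=y):
  Y=0: P(Y=0) = 23/55, P(X|Y=0) = (19/23, 4/23) → H(X|Y=0) = 0.6666
  Y=1: P(Y=1) = 17/55, P(X|Y=1) = (4/17, 13/17) → H(X|Y=1) = 0.7871
  Y=2: P(Y=2) = 3/11, P(X|Y=2) = (8/15, 7/15) → H(X|Y=2) = 0.9968
H(X|Y) = (23/55)·0.6666 + (17/55)·0.7871 + (3/11)·0.9968 = 0.7939 bits

I(X;Y) = H(X) - H(X|Y) = 0.9883 - 0.7939 = 0.1944 bits

Cross-check via I(X;Y) = H(X) + H(Y) - H(X,Y): computing H(Y) from the column sums and H(X,Y) from the 6 cells in the same way gives H(Y) = 1.5608 bits and H(X,Y) = 2.3547 bits, so
I(X;Y) = 0.9883 + 1.5608 - 2.3547 = 0.1944 bits ✓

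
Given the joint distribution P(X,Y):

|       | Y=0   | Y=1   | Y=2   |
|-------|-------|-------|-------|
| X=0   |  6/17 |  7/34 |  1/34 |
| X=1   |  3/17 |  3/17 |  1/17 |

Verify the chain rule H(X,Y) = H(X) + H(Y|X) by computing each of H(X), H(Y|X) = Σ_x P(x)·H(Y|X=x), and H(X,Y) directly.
H(X) = 0.9774 bits, H(Y|X) = 1.2956 bits, H(X,Y) = 2.2730 bits

Marginal of X (row sums):
  P(X=0) = 6/17 + 7/34 + 1/34 = 10/17
  P(X=1) = 3/17 + 3/17 + 1/17 = 7/17
H(X) = -[(10/17)·log₂(10/17) + (7/17)·log₂(7/17)]
  = 0.45031 + 0.52710 = 0.9774 bits

H(Y|X) = Σ_x P(x)·H(Y|X=x):
  X=0: P(X=0) = 10/17, P(Y|X=0) = (3/5, 7/20, 1/20) → H(Y|X=0) = 1.18838
  X=1: P(X=1) = 7/17, P(Y|X=1) = (3/7, 3/7, 1/7) → H(Y|X=1) = 1.44882
H(Y|X) = (10/17)·1.18838 + (7/17)·1.44882 = 1.2956 bits

H(X,Y) = -Σ_{x,y} P(x,y) log₂ P(x,y). Per-cell terms -P(x,y)·log₂P(x,y):
  X=0: 0.53029, 0.46943, 0.14963
  X=1: 0.44162, 0.44162, 0.24044
Sum of the 6 terms: H(X,Y) = 2.2730 bits

Chain rule check:
  H(X) + H(Y|X) = 0.9774 + 1.2956 = 2.2730 bits
  H(X,Y) = 2.2730 bits
✓ Chain rule verified.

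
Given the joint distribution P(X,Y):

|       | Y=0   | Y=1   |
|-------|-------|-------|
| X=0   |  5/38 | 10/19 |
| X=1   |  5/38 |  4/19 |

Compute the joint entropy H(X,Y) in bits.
1.7306 bits

H(X,Y) = -Σ_{x,y} P(x,y) log₂ P(x,y). Per-cell terms -P(x,y)·log₂P(x,y):
  X=0: 0.3850, 0.4874
  X=1: 0.3850, 0.4732
Sum of the 4 terms: H(X,Y) = 1.7306 bits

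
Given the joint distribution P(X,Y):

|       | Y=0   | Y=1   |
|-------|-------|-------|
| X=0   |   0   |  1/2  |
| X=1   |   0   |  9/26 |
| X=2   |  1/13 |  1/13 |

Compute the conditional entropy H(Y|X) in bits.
0.1538 bits

H(Y|X) = H(X,Y) - H(X)

H(X,Y) = -Σ_{x,y} P(x,y) log₂ P(x,y). Per-cell terms -P(x,y)·log₂P(x,y):
  X=0: 0.000000, 0.500000
  X=1: 0.000000, 0.529794
  X=2: 0.284649, 0.284649
  (cells with P = 0 contribute 0)
Sum of the 6 terms: H(X,Y) = 1.59909 bits

Marginal of X (row sums):
  P(X=0) = 0 + 1/2 = 1/2
  P(X=1) = 0 + 9/26 = 9/26
  P(X=2) = 1/13 + 1/13 = 2/13
H(X) = -[(1/2)·log₂(1/2) + (9/26)·log₂(9/26) + (2/13)·log₂(2/13)]
  = 0.500000 + 0.529794 + 0.415452 = 1.44525 bits

H(Y|X) = H(X,Y) - H(X) = 1.59909 - 1.44525 = 0.1538 bits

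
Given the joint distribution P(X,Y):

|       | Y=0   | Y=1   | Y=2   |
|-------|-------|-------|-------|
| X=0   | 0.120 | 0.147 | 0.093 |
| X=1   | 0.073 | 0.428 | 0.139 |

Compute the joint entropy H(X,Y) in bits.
2.2877 bits

H(X,Y) = -Σ_{x,y} P(x,y) log₂ P(x,y). Per-cell terms -P(x,y)·log₂P(x,y):
  X=0: 0.3671, 0.4066, 0.3187
  X=1: 0.2756, 0.5240, 0.3957
Sum of the 6 terms: H(X,Y) = 2.2877 bits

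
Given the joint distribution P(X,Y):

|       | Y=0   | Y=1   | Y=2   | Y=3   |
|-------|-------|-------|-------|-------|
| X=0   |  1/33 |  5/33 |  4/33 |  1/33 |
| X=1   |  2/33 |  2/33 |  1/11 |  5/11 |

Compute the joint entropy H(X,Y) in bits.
2.4090 bits

H(X,Y) = -Σ_{x,y} P(x,y) log₂ P(x,y). Per-cell terms -P(x,y)·log₂P(x,y):
  X=0: 0.1529, 0.4125, 0.3690, 0.1529
  X=1: 0.2451, 0.2451, 0.3145, 0.5170
Sum of the 8 terms: H(X,Y) = 2.4090 bits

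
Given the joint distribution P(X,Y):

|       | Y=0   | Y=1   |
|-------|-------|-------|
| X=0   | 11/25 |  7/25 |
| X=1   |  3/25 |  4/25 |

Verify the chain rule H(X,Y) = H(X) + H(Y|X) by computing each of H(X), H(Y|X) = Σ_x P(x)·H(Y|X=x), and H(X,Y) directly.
H(X) = 0.8555 bits, H(Y|X) = 0.9700 bits, H(X,Y) = 1.8255 bits

Marginal of X (row sums):
  P(X=0) = 11/25 + 7/25 = 18/25
  P(X=1) = 3/25 + 4/25 = 7/25
H(X) = -[(18/25)·log₂(18/25) + (7/25)·log₂(7/25)]
  = 0.3412305 + 0.5142204 = 0.8555 bits

H(Y|X) = Σ_x P(x)·H(Y|X=x):
  X=0: P(X=0) = 18/25, P(Y|X=0) = (11/18, 7/18) → H(Y|X=0) = 0.9640788
  X=1: P(X=1) = 7/25, P(Y|X=1) = (3/7, 4/7) → H(Y|X=1) = 0.9852281
H(Y|X) = (18/25)·0.9640788 + (7/25)·0.9852281 = 0.9700 bits

H(X,Y) = -Σ_{x,y} P(x,y) log₂ P(x,y). Per-cell terms -P(x,y)·log₂P(x,y):
  X=0: 0.5211468, 0.5142204
  X=1: 0.3670672, 0.4230170
Sum of the 4 terms: H(X,Y) = 1.8255 bits

Chain rule check:
  H(X) + H(Y|X) = 0.8555 + 0.9700 = 1.8255 bits
  H(X,Y) = 1.8255 bits
✓ Chain rule verified.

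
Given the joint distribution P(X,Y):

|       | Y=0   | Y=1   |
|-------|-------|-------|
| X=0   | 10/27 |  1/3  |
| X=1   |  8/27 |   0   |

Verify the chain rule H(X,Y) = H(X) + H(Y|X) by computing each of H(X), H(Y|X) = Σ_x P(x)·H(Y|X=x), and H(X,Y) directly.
H(X) = 0.8767 bits, H(Y|X) = 0.7023 bits, H(X,Y) = 1.5790 bits

Marginal of X (row sums):
  P(X=0) = 10/27 + 1/3 = 19/27
  P(X=1) = 8/27 + 0 = 8/27
H(X) = -[(19/27)·log₂(19/27) + (8/27)·log₂(8/27)]
  = 0.3567 + 0.5200 = 0.8767 bits

H(Y|X) = Σ_x P(x)·H(Y|X=x):
  X=0: P(X=0) = 19/27, P(Y|X=0) = (10/19, 9/19) → H(Y|X=0) = 0.9980
  X=1: P(X=1) = 8/27, P(Y|X=1) = (1, 0) → H(Y|X=1) = 0.0000
H(Y|X) = (19/27)·0.9980 + (8/27)·0.0000 = 0.7023 bits

H(X,Y) = -Σ_{x,y} P(x,y) log₂ P(x,y). Per-cell terms -P(x,y)·log₂P(x,y):
  X=0: 0.5307, 0.5283
  X=1: 0.5200, 0.0000
  (cells with P = 0 contribute 0)
Sum of the 4 terms: H(X,Y) = 1.5790 bits

Chain rule check:
  H(X) + H(Y|X) = 0.8767 + 0.7023 = 1.5790 bits
  H(X,Y) = 1.5790 bits
✓ Chain rule verified.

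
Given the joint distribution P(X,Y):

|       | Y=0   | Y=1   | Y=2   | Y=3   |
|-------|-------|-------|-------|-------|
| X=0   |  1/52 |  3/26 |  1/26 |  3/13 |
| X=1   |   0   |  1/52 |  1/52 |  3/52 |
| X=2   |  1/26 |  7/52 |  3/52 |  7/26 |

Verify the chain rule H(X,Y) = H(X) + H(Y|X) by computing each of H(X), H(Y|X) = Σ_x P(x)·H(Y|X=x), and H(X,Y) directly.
H(X) = 1.3531 bits, H(Y|X) = 1.5590 bits, H(X,Y) = 2.9121 bits

Marginal of X (row sums):
  P(X=0) = 1/52 + 3/26 + 1/26 + 3/13 = 21/52
  P(X=1) = 0 + 1/52 + 1/52 + 3/52 = 5/52
  P(X=2) = 1/26 + 7/52 + 3/52 + 7/26 = 1/2
H(X) = -[(21/52)·log₂(21/52) + (5/52)·log₂(5/52) + (1/2)·log₂(1/2)]
  = 0.52828 + 0.32486 + 0.50000 = 1.3531 bits

H(Y|X) = Σ_x P(x)·H(Y|X=x):
  X=0: P(X=0) = 21/52, P(Y|X=0) = (1/21, 2/7, 2/21, 4/7) → H(Y|X=0) = 1.50997
  X=1: P(X=1) = 5/52, P(Y|X=1) = (0, 1/5, 1/5, 3/5) → H(Y|X=1) = 1.37095
  X=2: P(X=2) = 1/2, P(Y|X=2) = (1/13, 7/26, 3/26, 7/13) → H(Y|X=2) = 1.63470
H(Y|X) = (21/52)·1.50997 + (5/52)·1.37095 + (1/2)·1.63470 = 1.5590 bits

H(X,Y) = -Σ_{x,y} P(x,y) log₂ P(x,y). Per-cell terms -P(x,y)·log₂P(x,y):
  X=0: 0.10962, 0.35948, 0.18079, 0.48819
  X=1: 0.00000, 0.10962, 0.10962, 0.23743
  X=2: 0.18079, 0.38945, 0.23743, 0.50968
  (cells with P = 0 contribute 0)
Sum of the 12 terms: H(X,Y) = 2.9121 bits

Chain rule check:
  H(X) + H(Y|X) = 1.3531 + 1.5590 = 2.9121 bits
  H(X,Y) = 2.9121 bits
✓ Chain rule verified.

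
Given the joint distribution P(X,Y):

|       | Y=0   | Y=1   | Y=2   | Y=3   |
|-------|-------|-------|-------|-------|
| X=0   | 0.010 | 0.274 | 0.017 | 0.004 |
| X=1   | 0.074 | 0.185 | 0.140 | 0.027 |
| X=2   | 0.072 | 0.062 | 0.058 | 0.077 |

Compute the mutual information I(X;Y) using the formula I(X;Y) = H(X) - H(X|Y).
0.2671 bits

I(X;Y) = H(X) - H(X|Y)

Marginal of X (row sums):
  P(X=0) = 0.010 + 0.274 + 0.017 + 0.004 = 0.305
  P(X=1) = 0.074 + 0.185 + 0.140 + 0.027 = 0.426
  P(X=2) = 0.072 + 0.062 + 0.058 + 0.077 = 0.269
H(X) = -[0.305·log₂(0.305) + 0.426·log₂(0.426) + 0.269·log₂(0.269)]
  = 0.522501 + 0.524438 + 0.509573 = 1.556512 bits

Marginal of Y (column sums):
  P(Y=0) = 0.010 + 0.074 + 0.072 = 0.156
  P(Y=1) = 0.274 + 0.185 + 0.062 = 0.521
  P(Y=2) = 0.017 + 0.140 + 0.058 = 0.215
  P(Y=3) = 0.004 + 0.027 + 0.077 = 0.108
H(X|Y) = Σ_y P(y)·H(X|Y=y):
  Y=0: P(Y=0) = 0.156, P(X|Y=0) = (5/78, 37/78, 6/13) → H(X|Y=0) = 1.279290
  Y=1: P(Y=1) = 0.521, P(X|Y=1) = (274/521, 185/521, 62/521) → H(X|Y=1) = 1.383438
  Y=2: P(Y=2) = 0.215, P(X|Y=2) = (17/215, 28/43, 58/215) → H(X|Y=2) = 1.202382
  Y=3: P(Y=3) = 0.108, P(X|Y=3) = (1/27, 1/4, 77/108) → H(X|Y=3) = 1.024105
H(X|Y) = 0.156·1.279290 + 0.521·1.383438 + 0.215·1.202382 + 0.108·1.024105 = 1.289456 bits

I(X;Y) = H(X) - H(X|Y) = 1.556512 - 1.289456 = 0.2671 bits

Cross-check via I(X;Y) = H(X) + H(Y) - H(X,Y): computing H(Y) from the column sums and H(X,Y) from the 12 cells in the same way gives H(Y) = 1.731775 bits and H(X,Y) = 3.021230 bits, so
I(X;Y) = 1.556512 + 1.731775 - 3.021230 = 0.2671 bits ✓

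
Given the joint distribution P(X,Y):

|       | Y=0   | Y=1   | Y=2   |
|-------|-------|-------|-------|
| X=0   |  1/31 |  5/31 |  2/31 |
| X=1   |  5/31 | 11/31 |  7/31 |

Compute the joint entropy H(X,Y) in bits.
2.2792 bits

H(X,Y) = -Σ_{x,y} P(x,y) log₂ P(x,y). Per-cell terms -P(x,y)·log₂P(x,y):
  X=0: 0.15981, 0.42456, 0.25511
  X=1: 0.42456, 0.53040, 0.48477
Sum of the 6 terms: H(X,Y) = 2.2792 bits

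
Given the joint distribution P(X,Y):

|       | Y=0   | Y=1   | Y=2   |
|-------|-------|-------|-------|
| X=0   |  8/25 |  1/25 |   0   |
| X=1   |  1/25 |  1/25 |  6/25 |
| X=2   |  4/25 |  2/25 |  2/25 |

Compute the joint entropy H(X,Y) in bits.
2.5835 bits

H(X,Y) = -Σ_{x,y} P(x,y) log₂ P(x,y). Per-cell terms -P(x,y)·log₂P(x,y):
  X=0: 0.5260, 0.1858, 0.0000
  X=1: 0.1858, 0.1858, 0.4941
  X=2: 0.4230, 0.2915, 0.2915
  (cells with P = 0 contribute 0)
Sum of the 9 terms: H(X,Y) = 2.5835 bits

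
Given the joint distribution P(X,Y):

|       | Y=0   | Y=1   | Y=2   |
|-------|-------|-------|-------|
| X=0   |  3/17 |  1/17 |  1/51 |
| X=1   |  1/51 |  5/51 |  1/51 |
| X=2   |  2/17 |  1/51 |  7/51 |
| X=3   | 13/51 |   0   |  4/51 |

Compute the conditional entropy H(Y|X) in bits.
1.0664 bits

H(Y|X) = H(X,Y) - H(X)

H(X,Y) = -Σ_{x,y} P(x,y) log₂ P(x,y). Per-cell terms -P(x,y)·log₂P(x,y):
  X=0: 0.44162, 0.24044, 0.11122
  X=1: 0.11122, 0.32848, 0.11122
  X=2: 0.36323, 0.11122, 0.39324
  X=3: 0.50266, 0.00000, 0.28803
  (cells with P = 0 contribute 0)
Sum of the 12 terms: H(X,Y) = 3.0026 bits

Marginal of X (row sums):
  P(X=0) = 3/17 + 1/17 + 1/51 = 13/51
  P(X=1) = 1/51 + 5/51 + 1/51 = 7/51
  P(X=2) = 2/17 + 1/51 + 7/51 = 14/51
  P(X=3) = 13/51 + 0 + 4/51 = 1/3
H(X) = -[(13/51)·log₂(13/51) + (7/51)·log₂(7/51) + (14/51)·log₂(14/51) + (1/3)·log₂(1/3)]
  = 0.50266 + 0.39324 + 0.51198 + 0.52832 = 1.9362 bits

H(Y|X) = H(X,Y) - H(X) = 3.0026 - 1.9362 = 1.0664 bits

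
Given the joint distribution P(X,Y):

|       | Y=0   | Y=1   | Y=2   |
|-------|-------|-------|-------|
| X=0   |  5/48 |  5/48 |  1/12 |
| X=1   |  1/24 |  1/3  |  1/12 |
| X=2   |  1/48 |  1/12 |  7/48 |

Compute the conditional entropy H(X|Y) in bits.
1.3714 bits

H(X|Y) = H(X,Y) - H(Y)

H(X,Y) = -Σ_{x,y} P(x,y) log₂ P(x,y). Per-cell terms -P(x,y)·log₂P(x,y):
  X=0: 0.33990, 0.33990, 0.29875
  X=1: 0.19104, 0.52832, 0.29875
  X=2: 0.11635, 0.29875, 0.40507
Sum of the 9 terms: H(X,Y) = 2.8168 bits

Marginal of Y (column sums):
  P(Y=0) = 5/48 + 1/24 + 1/48 = 1/6
  P(Y=1) = 5/48 + 1/3 + 1/12 = 25/48
  P(Y=2) = 1/12 + 1/12 + 7/48 = 5/16
H(Y) = -[(1/6)·log₂(1/6) + (25/48)·log₂(25/48) + (5/16)·log₂(5/16)]
  = 0.43083 + 0.49016 + 0.52440 = 1.4454 bits

H(X|Y) = H(X,Y) - H(Y) = 2.8168 - 1.4454 = 1.3714 bits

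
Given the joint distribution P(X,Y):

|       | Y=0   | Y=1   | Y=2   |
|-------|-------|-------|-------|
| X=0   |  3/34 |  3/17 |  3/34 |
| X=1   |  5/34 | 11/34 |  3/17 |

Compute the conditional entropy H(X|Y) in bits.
0.9360 bits

H(X|Y) = H(X,Y) - H(Y)

H(X,Y) = -Σ_{x,y} P(x,y) log₂ P(x,y). Per-cell terms -P(x,y)·log₂P(x,y):
  X=0: 0.30904, 0.44162, 0.30904
  X=1: 0.40670, 0.52672, 0.44162
Sum of the 6 terms: H(X,Y) = 2.43474 bits

Marginal of Y (column sums):
  P(Y=0) = 3/34 + 5/34 = 4/17
  P(Y=1) = 3/17 + 11/34 = 1/2
  P(Y=2) = 3/34 + 3/17 = 9/34
H(Y) = -[(4/17)·log₂(4/17) + (1/2)·log₂(1/2) + (9/34)·log₂(9/34)]
  = 0.49117 + 0.50000 + 0.50758 = 1.49875 bits

H(X|Y) = H(X,Y) - H(Y) = 2.43474 - 1.49875 = 0.9360 bits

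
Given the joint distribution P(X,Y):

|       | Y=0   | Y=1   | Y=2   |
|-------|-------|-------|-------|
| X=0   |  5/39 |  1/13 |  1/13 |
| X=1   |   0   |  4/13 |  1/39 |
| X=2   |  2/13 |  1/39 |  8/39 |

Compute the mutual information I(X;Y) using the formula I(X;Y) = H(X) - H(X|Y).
0.5114 bits

I(X;Y) = H(X) - H(X|Y)

Marginal of X (row sums):
  P(X=0) = 5/39 + 1/13 + 1/13 = 11/39
  P(X=1) = 0 + 4/13 + 1/39 = 1/3
  P(X=2) = 2/13 + 1/39 + 8/39 = 5/13
H(X) = -[(11/39)·log₂(11/39) + (1/3)·log₂(1/3) + (5/13)·log₂(5/13)]
  = 0.515017 + 0.528321 + 0.530197 = 1.573535 bits

Marginal of Y (column sums):
  P(Y=0) = 5/39 + 0 + 2/13 = 11/39
  P(Y=1) = 1/13 + 4/13 + 1/39 = 16/39
  P(Y=2) = 1/13 + 1/39 + 8/39 = 4/13
H(X|Y) = Σ_y P(y)·H(X|Y=y):
  Y=0: P(Y=0) = 11/39, P(X|Y=0) = (5/11, 0, 6/11) → H(X|Y=0) = 0.994030
  Y=1: P(Y=1) = 16/39, P(X|Y=1) = (3/16, 3/4, 1/16) → H(X|Y=1) = 1.014098
  Y=2: P(Y=2) = 4/13, P(X|Y=2) = (1/4, 1/12, 2/3) → H(X|Y=2) = 1.188722
H(X|Y) = (11/39)·0.994030 + (16/39)·1.014098 + (4/13)·1.188722 = 1.062168 bits

I(X;Y) = H(X) - H(X|Y) = 1.573535 - 1.062168 = 0.5114 bits

Cross-check via I(X;Y) = H(X) + H(Y) - H(X,Y): computing H(Y) from the column sums and H(X,Y) from the 9 cells in the same way gives H(Y) = 1.565574 bits and H(X,Y) = 2.627742 bits, so
I(X;Y) = 1.573535 + 1.565574 - 2.627742 = 0.5114 bits ✓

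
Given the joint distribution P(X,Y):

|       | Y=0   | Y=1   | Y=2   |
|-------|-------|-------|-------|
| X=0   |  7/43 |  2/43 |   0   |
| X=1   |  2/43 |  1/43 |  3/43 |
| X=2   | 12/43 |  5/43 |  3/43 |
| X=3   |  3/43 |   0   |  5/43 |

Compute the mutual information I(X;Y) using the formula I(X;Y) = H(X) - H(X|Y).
0.2538 bits

I(X;Y) = H(X) - H(X|Y)

Marginal of X (row sums):
  P(X=0) = 7/43 + 2/43 + 0 = 9/43
  P(X=1) = 2/43 + 1/43 + 3/43 = 6/43
  P(X=2) = 12/43 + 5/43 + 3/43 = 20/43
  P(X=3) = 3/43 + 0 + 5/43 = 8/43
H(X) = -[(9/43)·log₂(9/43) + (6/43)·log₂(6/43) + (20/43)·log₂(20/43) + (8/43)·log₂(8/43)]
  = 0.47226 + 0.39646 + 0.51364 + 0.45140 = 1.8338 bits

Marginal of Y (column sums):
  P(Y=0) = 7/43 + 2/43 + 12/43 + 3/43 = 24/43
  P(Y=1) = 2/43 + 1/43 + 5/43 + 0 = 8/43
  P(Y=2) = 0 + 3/43 + 3/43 + 5/43 = 11/43
H(X|Y) = Σ_y P(y)·H(X|Y=y):
  Y=0: P(Y=0) = 24/43, P(X|Y=0) = (7/24, 1/12, 1/2, 1/8) → H(X|Y=0) = 1.69222
  Y=1: P(Y=1) = 8/43, P(X|Y=1) = (1/4, 1/8, 5/8, 0) → H(X|Y=1) = 1.29879
  Y=2: P(Y=2) = 11/43, P(X|Y=2) = (0, 3/11, 3/11, 5/11) → H(X|Y=2) = 1.53948
H(X|Y) = (24/43)·1.69222 + (8/43)·1.29879 + (11/43)·1.53948 = 1.5800 bits

I(X;Y) = H(X) - H(X|Y) = 1.8338 - 1.5800 = 0.2538 bits

Cross-check via I(X;Y) = H(X) + H(Y) - H(X,Y): computing H(Y) from the column sums and H(X,Y) from the 12 cells in the same way gives H(Y) = 1.4241 bits and H(X,Y) = 3.0041 bits, so
I(X;Y) = 1.8338 + 1.4241 - 3.0041 = 0.2538 bits ✓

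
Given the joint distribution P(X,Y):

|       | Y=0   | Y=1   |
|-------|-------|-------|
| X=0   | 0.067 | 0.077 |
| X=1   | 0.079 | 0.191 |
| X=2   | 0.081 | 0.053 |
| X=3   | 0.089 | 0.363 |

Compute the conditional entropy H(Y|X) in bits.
0.8322 bits

H(Y|X) = H(X,Y) - H(X)

H(X,Y) = -Σ_{x,y} P(x,y) log₂ P(x,y). Per-cell terms -P(x,y)·log₂P(x,y):
  X=0: 0.2613, 0.2848
  X=1: 0.2893, 0.4562
  X=2: 0.2937, 0.2246
  X=3: 0.3106, 0.5307
Sum of the 8 terms: H(X,Y) = 2.6512 bits

Marginal of X (row sums):
  P(X=0) = 0.067 + 0.077 = 0.144
  P(X=1) = 0.079 + 0.191 = 0.270
  P(X=2) = 0.081 + 0.053 = 0.134
  P(X=3) = 0.089 + 0.363 = 0.452
H(X) = -[0.144·log₂(0.144) + 0.270·log₂(0.270) + 0.134·log₂(0.134) + 0.452·log₂(0.452)]
  = 0.4026 + 0.5100 + 0.3886 + 0.5178 = 1.8190 bits

H(Y|X) = H(X,Y) - H(X) = 2.6512 - 1.8190 = 0.8322 bits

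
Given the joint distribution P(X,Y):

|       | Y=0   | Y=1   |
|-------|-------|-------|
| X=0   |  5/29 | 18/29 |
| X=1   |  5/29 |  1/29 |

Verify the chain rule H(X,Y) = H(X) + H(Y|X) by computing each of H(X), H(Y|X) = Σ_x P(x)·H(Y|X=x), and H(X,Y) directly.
H(X) = 0.7355 bits, H(Y|X) = 0.7336 bits, H(X,Y) = 1.4691 bits

Marginal of X (row sums):
  P(X=0) = 5/29 + 18/29 = 23/29
  P(X=1) = 5/29 + 1/29 = 6/29
H(X) = -[(23/29)·log₂(23/29) + (6/29)·log₂(6/29)]
  = 0.26523 + 0.47028 = 0.7355 bits

H(Y|X) = Σ_x P(x)·H(Y|X=x):
  X=0: P(X=0) = 23/29, P(Y|X=0) = (5/23, 18/23) → H(Y|X=0) = 0.75538
  X=1: P(X=1) = 6/29, P(Y|X=1) = (5/6, 1/6) → H(Y|X=1) = 0.65002
H(Y|X) = (23/29)·0.75538 + (6/29)·0.65002 = 0.7336 bits

H(X,Y) = -Σ_{x,y} P(x,y) log₂ P(x,y). Per-cell terms -P(x,y)·log₂P(x,y):
  X=0: 0.43725, 0.42707
  X=1: 0.43725, 0.16752
Sum of the 4 terms: H(X,Y) = 1.4691 bits

Chain rule check:
  H(X) + H(Y|X) = 0.7355 + 0.7336 = 1.4691 bits
  H(X,Y) = 1.4691 bits
✓ Chain rule verified.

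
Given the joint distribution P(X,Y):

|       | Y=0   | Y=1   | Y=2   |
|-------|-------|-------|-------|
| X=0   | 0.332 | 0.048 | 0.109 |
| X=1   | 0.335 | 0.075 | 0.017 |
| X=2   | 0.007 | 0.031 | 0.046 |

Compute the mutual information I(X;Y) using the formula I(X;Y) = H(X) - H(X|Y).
0.1596 bits

I(X;Y) = H(X) - H(X|Y)

Marginal of X (row sums):
  P(X=0) = 0.332 + 0.048 + 0.109 = 0.489
  P(X=1) = 0.335 + 0.075 + 0.017 = 0.427
  P(X=2) = 0.007 + 0.031 + 0.046 = 0.084
H(X) = -[0.489·log₂(0.489) + 0.427·log₂(0.427) + 0.084·log₂(0.084)]
  = 0.5046938 + 0.5242245 + 0.3001712 = 1.3290895 bits

Marginal of Y (column sums):
  P(Y=0) = 0.332 + 0.335 + 0.007 = 0.674
  P(Y=1) = 0.048 + 0.075 + 0.031 = 0.154
  P(Y=2) = 0.109 + 0.017 + 0.046 = 0.172
H(X|Y) = Σ_y P(y)·H(X|Y=y):
  Y=0: P(Y=0) = 0.674, P(X|Y=0) = (166/337, 335/674, 7/674) → H(X|Y=0) = 1.0729395
  Y=1: P(Y=1) = 0.154, P(X|Y=1) = (24/77, 75/154, 31/154) → H(X|Y=1) = 1.4952301
  Y=2: P(Y=2) = 0.172, P(X|Y=2) = (109/172, 17/172, 23/86) → H(X|Y=2) = 1.2558996
H(X|Y) = 0.674·1.0729395 + 0.154·1.4952301 + 0.172·1.2558996 = 1.1694414 bits

I(X;Y) = H(X) - H(X|Y) = 1.3290895 - 1.1694414 = 0.1596 bits

Cross-check via I(X;Y) = H(X) + H(Y) - H(X,Y): computing H(Y) from the column sums and H(X,Y) from the 9 cells in the same way gives H(Y) = 1.2360700 bits and H(X,Y) = 2.4055114 bits, so
I(X;Y) = 1.3290895 + 1.2360700 - 2.4055114 = 0.1596 bits ✓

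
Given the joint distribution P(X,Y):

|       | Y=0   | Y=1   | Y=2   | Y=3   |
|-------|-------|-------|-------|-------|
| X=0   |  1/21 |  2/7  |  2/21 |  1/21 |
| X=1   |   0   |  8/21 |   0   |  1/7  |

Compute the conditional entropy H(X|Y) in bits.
0.8113 bits

H(X|Y) = H(X,Y) - H(Y)

H(X,Y) = -Σ_{x,y} P(x,y) log₂ P(x,y). Per-cell terms -P(x,y)·log₂P(x,y):
  X=0: 0.2091580, 0.5163871, 0.3230778, 0.2091580
  X=1: 0.0000000, 0.5304066, 0.0000000, 0.4010507
  (cells with P = 0 contribute 0)
Sum of the 8 terms: H(X,Y) = 2.189238 bits

Marginal of Y (column sums):
  P(Y=0) = 1/21 + 0 = 1/21
  P(Y=1) = 2/7 + 8/21 = 2/3
  P(Y=2) = 2/21 + 0 = 2/21
  P(Y=3) = 1/21 + 1/7 = 4/21
H(Y) = -[(1/21)·log₂(1/21) + (2/3)·log₂(2/3) + (2/21)·log₂(2/21) + (4/21)·log₂(4/21)]
  = 0.2091580 + 0.3899750 + 0.3230778 + 0.4556795 = 1.377890 bits

H(X|Y) = H(X,Y) - H(Y) = 2.189238 - 1.377890 = 0.8113 bits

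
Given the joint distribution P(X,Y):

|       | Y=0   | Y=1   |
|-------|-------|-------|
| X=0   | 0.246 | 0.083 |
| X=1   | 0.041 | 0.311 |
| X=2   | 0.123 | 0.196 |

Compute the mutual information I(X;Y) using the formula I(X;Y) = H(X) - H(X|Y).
0.2188 bits

I(X;Y) = H(X) - H(X|Y)

Marginal of X (row sums):
  P(X=0) = 0.246 + 0.083 = 0.329
  P(X=1) = 0.041 + 0.311 = 0.352
  P(X=2) = 0.123 + 0.196 = 0.319
H(X) = -[0.329·log₂(0.329) + 0.352·log₂(0.352) + 0.319·log₂(0.319)]
  = 0.5277 + 0.5302 + 0.5258 = 1.5837 bits

Marginal of Y (column sums):
  P(Y=0) = 0.246 + 0.041 + 0.123 = 0.410
  P(Y=1) = 0.083 + 0.311 + 0.196 = 0.590
H(X|Y) = Σ_y P(y)·H(X|Y=y):
  Y=0: P(Y=0) = 0.410, P(X|Y=0) = (3/5, 1/10, 3/10) → H(X|Y=0) = 1.2955
  Y=1: P(Y=1) = 0.590, P(X|Y=1) = (83/590, 311/590, 98/295) → H(X|Y=1) = 1.4132
H(X|Y) = 0.410·1.2955 + 0.590·1.4132 = 1.3649 bits

I(X;Y) = H(X) - H(X|Y) = 1.5837 - 1.3649 = 0.2188 bits

Cross-check via I(X;Y) = H(X) + H(Y) - H(X,Y): computing H(Y) from the column sums and H(X,Y) from the 6 cells in the same way gives H(Y) = 0.9765 bits and H(X,Y) = 2.3414 bits, so
I(X;Y) = 1.5837 + 0.9765 - 2.3414 = 0.2188 bits ✓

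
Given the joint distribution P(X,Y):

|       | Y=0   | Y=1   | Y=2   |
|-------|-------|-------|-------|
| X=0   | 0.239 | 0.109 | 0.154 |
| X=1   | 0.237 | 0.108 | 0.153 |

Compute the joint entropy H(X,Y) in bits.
2.5111 bits

H(X,Y) = -Σ_{x,y} P(x,y) log₂ P(x,y). Per-cell terms -P(x,y)·log₂P(x,y):
  X=0: 0.4935, 0.3485, 0.4156
  X=1: 0.4923, 0.3468, 0.4144
Sum of the 6 terms: H(X,Y) = 2.5111 bits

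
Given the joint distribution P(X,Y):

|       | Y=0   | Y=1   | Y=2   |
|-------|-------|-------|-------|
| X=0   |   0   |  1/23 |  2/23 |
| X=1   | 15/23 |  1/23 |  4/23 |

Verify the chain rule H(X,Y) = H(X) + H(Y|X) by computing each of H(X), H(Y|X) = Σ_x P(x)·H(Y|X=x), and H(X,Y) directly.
H(X) = 0.5586 bits, H(Y|X) = 0.9822 bits, H(X,Y) = 1.5408 bits

Marginal of X (row sums):
  P(X=0) = 0 + 1/23 + 2/23 = 3/23
  P(X=1) = 15/23 + 1/23 + 4/23 = 20/23
H(X) = -[(3/23)·log₂(3/23) + (20/23)·log₂(20/23)]
  = 0.38330 + 0.17533 = 0.5586 bits

H(Y|X) = Σ_x P(x)·H(Y|X=x):
  X=0: P(X=0) = 3/23, P(Y|X=0) = (0, 1/3, 2/3) → H(Y|X=0) = 0.91830
  X=1: P(X=1) = 20/23, P(Y|X=1) = (3/4, 1/20, 1/5) → H(Y|X=1) = 0.99176
H(Y|X) = (3/23)·0.91830 + (20/23)·0.99176 = 0.9822 bits

H(X,Y) = -Σ_{x,y} P(x,y) log₂ P(x,y). Per-cell terms -P(x,y)·log₂P(x,y):
  X=0: 0.00000, 0.19668, 0.30640
  X=1: 0.40218, 0.19668, 0.43888
  (cells with P = 0 contribute 0)
Sum of the 6 terms: H(X,Y) = 1.5408 bits

Chain rule check:
  H(X) + H(Y|X) = 0.5586 + 0.9822 = 1.5408 bits
  H(X,Y) = 1.5408 bits
✓ Chain rule verified.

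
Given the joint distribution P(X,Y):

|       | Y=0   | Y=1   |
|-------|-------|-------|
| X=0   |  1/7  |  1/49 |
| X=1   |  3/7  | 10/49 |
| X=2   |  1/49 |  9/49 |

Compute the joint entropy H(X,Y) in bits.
2.0711 bits

H(X,Y) = -Σ_{x,y} P(x,y) log₂ P(x,y). Per-cell terms -P(x,y)·log₂P(x,y):
  X=0: 0.4011, 0.1146
  X=1: 0.5239, 0.4679
  X=2: 0.1146, 0.4490
Sum of the 6 terms: H(X,Y) = 2.0711 bits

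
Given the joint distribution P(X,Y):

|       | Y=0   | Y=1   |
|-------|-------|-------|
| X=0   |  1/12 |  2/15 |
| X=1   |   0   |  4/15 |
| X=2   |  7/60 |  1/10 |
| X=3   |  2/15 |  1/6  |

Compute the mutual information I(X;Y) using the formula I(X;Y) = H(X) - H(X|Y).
0.1970 bits

I(X;Y) = H(X) - H(X|Y)

Marginal of X (row sums):
  P(X=0) = 1/12 + 2/15 = 13/60
  P(X=1) = 0 + 4/15 = 4/15
  P(X=2) = 7/60 + 1/10 = 13/60
  P(X=3) = 2/15 + 1/6 = 3/10
H(X) = -[(13/60)·log₂(13/60) + (4/15)·log₂(4/15) + (13/60)·log₂(13/60) + (3/10)·log₂(3/10)]
  = 0.478064 + 0.508504 + 0.478064 + 0.521090 = 1.98572 bits

Marginal of Y (column sums):
  P(Y=0) = 1/12 + 0 + 7/60 + 2/15 = 1/3
  P(Y=1) = 2/15 + 4/15 + 1/10 + 1/6 = 2/3
H(X|Y) = Σ_y P(y)·H(X|Y=y):
  Y=0: P(Y=0) = 1/3, P(X|Y=0) = (1/4, 0, 7/20, 2/5) → H(X|Y=0) = 1.558872
  Y=1: P(Y=1) = 2/3, P(X|Y=1) = (1/5, 2/5, 3/20, 1/4) → H(X|Y=1) = 1.903702
H(X|Y) = (1/3)·1.558872 + (2/3)·1.903702 = 1.78876 bits

I(X;Y) = H(X) - H(X|Y) = 1.98572 - 1.78876 = 0.1970 bits

Cross-check via I(X;Y) = H(X) + H(Y) - H(X,Y): computing H(Y) from the column sums and H(X,Y) from the 8 cells in the same way gives H(Y) = 0.91830 bits and H(X,Y) = 2.70705 bits, so
I(X;Y) = 1.98572 + 0.91830 - 2.70705 = 0.1970 bits ✓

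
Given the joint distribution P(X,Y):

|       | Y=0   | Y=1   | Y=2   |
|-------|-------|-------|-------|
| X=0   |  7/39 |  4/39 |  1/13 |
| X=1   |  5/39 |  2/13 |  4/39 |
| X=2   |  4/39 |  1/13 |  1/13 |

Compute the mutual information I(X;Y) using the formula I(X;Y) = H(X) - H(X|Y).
0.0183 bits

I(X;Y) = H(X) - H(X|Y)

Marginal of X (row sums):
  P(X=0) = 7/39 + 4/39 + 1/13 = 14/39
  P(X=1) = 5/39 + 2/13 + 4/39 = 5/13
  P(X=2) = 4/39 + 1/13 + 1/13 = 10/39
H(X) = -[(14/39)·log₂(14/39) + (5/13)·log₂(5/13) + (10/39)·log₂(10/39)]
  = 0.53058 + 0.53020 + 0.50345 = 1.5642 bits

Marginal of Y (column sums):
  P(Y=0) = 7/39 + 5/39 + 4/39 = 16/39
  P(Y=1) = 4/39 + 2/13 + 1/13 = 1/3
  P(Y=2) = 1/13 + 4/39 + 1/13 = 10/39
H(X|Y) = Σ_y P(y)·H(X|Y=y):
  Y=0: P(Y=0) = 16/39, P(X|Y=0) = (7/16, 5/16, 1/4) → H(X|Y=0) = 1.54618
  Y=1: P(Y=1) = 1/3, P(X|Y=1) = (4/13, 6/13, 3/13) → H(X|Y=1) = 1.52623
  Y=2: P(Y=2) = 10/39, P(X|Y=2) = (3/10, 2/5, 3/10) → H(X|Y=2) = 1.57095
H(X|Y) = (16/39)·1.54618 + (1/3)·1.52623 + (10/39)·1.57095 = 1.5459 bits

I(X;Y) = H(X) - H(X|Y) = 1.5642 - 1.5459 = 0.0183 bits

Cross-check via I(X;Y) = H(X) + H(Y) - H(X,Y): computing H(Y) from the column sums and H(X,Y) from the 9 cells in the same way gives H(Y) = 1.5591 bits and H(X,Y) = 3.1050 bits, so
I(X;Y) = 1.5642 + 1.5591 - 3.1050 = 0.0183 bits ✓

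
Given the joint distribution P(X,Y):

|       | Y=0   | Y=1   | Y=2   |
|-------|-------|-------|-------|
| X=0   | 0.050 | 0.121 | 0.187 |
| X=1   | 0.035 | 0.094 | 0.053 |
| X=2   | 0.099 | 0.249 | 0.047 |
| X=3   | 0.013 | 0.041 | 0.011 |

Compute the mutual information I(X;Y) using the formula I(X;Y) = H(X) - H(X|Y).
0.1128 bits

I(X;Y) = H(X) - H(X|Y)

Marginal of X (row sums):
  P(X=0) = 0.050 + 0.121 + 0.187 = 0.358
  P(X=1) = 0.035 + 0.094 + 0.053 = 0.182
  P(X=2) = 0.099 + 0.249 + 0.047 = 0.395
  P(X=3) = 0.013 + 0.041 + 0.011 = 0.065
H(X) = -[0.358·log₂(0.358) + 0.182·log₂(0.182) + 0.395·log₂(0.395) + 0.065·log₂(0.065)]
  = 0.530545 + 0.447354 + 0.529330 + 0.256322 = 1.76355 bits

Marginal of Y (column sums):
  P(Y=0) = 0.050 + 0.035 + 0.099 + 0.013 = 0.197
  P(Y=1) = 0.121 + 0.094 + 0.249 + 0.041 = 0.505
  P(Y=2) = 0.187 + 0.053 + 0.047 + 0.011 = 0.298
H(X|Y) = Σ_y P(y)·H(X|Y=y):
  Y=0: P(Y=0) = 0.197, P(X|Y=0) = (50/197, 35/197, 99/197, 13/197) → H(X|Y=0) = 1.702612
  Y=1: P(Y=1) = 0.505, P(X|Y=1) = (121/505, 94/505, 249/505, 41/505) → H(X|Y=1) = 1.742488
  Y=2: P(Y=2) = 0.298, P(X|Y=2) = (187/298, 53/298, 47/298, 11/298) → H(X|Y=2) = 1.460885
H(X|Y) = 0.197·1.702612 + 0.505·1.742488 + 0.298·1.460885 = 1.65071 bits

I(X;Y) = H(X) - H(X|Y) = 1.76355 - 1.65071 = 0.1128 bits

Cross-check via I(X;Y) = H(X) + H(Y) - H(X,Y): computing H(Y) from the column sums and H(X,Y) from the 12 cells in the same way gives H(Y) = 1.47996 bits and H(X,Y) = 3.13067 bits, so
I(X;Y) = 1.76355 + 1.47996 - 3.13067 = 0.1128 bits ✓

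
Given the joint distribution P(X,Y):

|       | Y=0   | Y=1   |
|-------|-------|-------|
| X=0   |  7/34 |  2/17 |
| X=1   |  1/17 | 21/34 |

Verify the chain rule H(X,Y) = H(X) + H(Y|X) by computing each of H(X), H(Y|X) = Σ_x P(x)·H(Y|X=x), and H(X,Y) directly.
H(X) = 0.9082 bits, H(Y|X) = 0.5943 bits, H(X,Y) = 1.5025 bits

Marginal of X (row sums):
  P(X=0) = 7/34 + 2/17 = 11/34
  P(X=1) = 1/17 + 21/34 = 23/34
H(X) = -[(11/34)·log₂(11/34) + (23/34)·log₂(23/34)]
  = 0.526716 + 0.381462 = 0.9082 bits

H(Y|X) = Σ_x P(x)·H(Y|X=x):
  X=0: P(X=0) = 11/34, P(Y|X=0) = (7/11, 4/11) → H(Y|X=0) = 0.945660
  X=1: P(X=1) = 23/34, P(Y|X=1) = (2/23, 21/23) → H(Y|X=1) = 0.426229
H(Y|X) = (11/34)·0.945660 + (23/34)·0.426229 = 0.5943 bits

H(X,Y) = -Σ_{x,y} P(x,y) log₂ P(x,y). Per-cell terms -P(x,y)·log₂P(x,y):
  X=0: 0.469434, 0.363231
  X=1: 0.240439, 0.429355
Sum of the 4 terms: H(X,Y) = 1.5025 bits

Chain rule check:
  H(X) + H(Y|X) = 0.9082 + 0.5943 = 1.5025 bits
  H(X,Y) = 1.5025 bits
✓ Chain rule verified.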